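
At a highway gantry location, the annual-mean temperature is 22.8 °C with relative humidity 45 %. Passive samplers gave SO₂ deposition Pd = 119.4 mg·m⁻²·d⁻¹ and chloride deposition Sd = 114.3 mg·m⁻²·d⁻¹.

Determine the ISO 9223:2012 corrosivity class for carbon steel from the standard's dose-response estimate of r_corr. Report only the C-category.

C3

carbon steel: f(T) = -0.054·(T−10) [T>10 °C] = -0.6912
  Pd branch = 1.77·Pd^0.52·e^(0.02·RH+f) = 26.22 μm/a
  Sd branch = 0.102·Sd^0.62·e^(0.033·RH+0.04·T) = 21.16 μm/a
  sum: 26.22 + 21.16 → r_corr = 47.39 μm/a
Category bounds: 25…50 μm/a bracket r_corr ⇒ C3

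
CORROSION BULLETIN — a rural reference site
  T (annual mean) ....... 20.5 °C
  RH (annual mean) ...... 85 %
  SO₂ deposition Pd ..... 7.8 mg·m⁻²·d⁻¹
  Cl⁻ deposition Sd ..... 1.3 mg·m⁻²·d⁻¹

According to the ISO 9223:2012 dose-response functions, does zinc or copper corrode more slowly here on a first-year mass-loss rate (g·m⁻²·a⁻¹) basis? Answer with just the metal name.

zinc

zinc: temperature factor f = -0.071·(10.5) = -0.7455
  Pd branch = 0.0129·Pd^0.44·e^(0.046·RH+f) = 0.7541 μm/a
  Sd branch = 0.0175·Sd^0.57·e^(0.008·RH+0.085·T) = 0.2291 μm/a
  sum: 0.7541 + 0.2291 → r_corr = 0.9832 μm/a
  mass loss = 0.9832 μm/a × 7.14 g/cm³ = 7.02 g·m⁻²·a⁻¹
copper: f(T) = -0.080·(T−10) [T>10 °C] = -0.8400
  SO₂ term: 0.0053·7.8^0.26·exp(0.059·85-0.8400) = 0.588
  Sd branch = 0.01025·Sd^0.27·e^(0.036·RH+0.049·T) = 0.6407 μm/a
  sum: 0.588 + 0.6407 → r_corr = 1.229 μm/a
  mass loss = 1.229 μm/a × 8.96 g/cm³ = 11.01 g·m⁻²·a⁻¹
Ordering by g·m⁻²·a⁻¹: copper (11) > zinc (7.02)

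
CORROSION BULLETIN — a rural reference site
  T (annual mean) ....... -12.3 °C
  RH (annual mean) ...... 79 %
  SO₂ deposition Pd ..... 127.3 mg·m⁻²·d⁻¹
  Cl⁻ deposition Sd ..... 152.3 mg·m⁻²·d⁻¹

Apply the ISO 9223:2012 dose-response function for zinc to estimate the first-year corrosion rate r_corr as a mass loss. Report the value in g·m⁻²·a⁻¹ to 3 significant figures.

r_corr = 14.1 g·m⁻²·a⁻¹

zinc: temperature factor f = +0.038·(-22.3) = -0.8474
  Pd branch = 0.0129·Pd^0.44·e^(0.046·RH+f) = 1.766 μm/a
  Sd branch = 0.0175·Sd^0.57·e^(0.008·RH+0.085·T) = 0.203 μm/a
  r_corr = 1.766 + 0.203 = 1.969 μm/a
Convert to mass loss: 1.969 μm/a × 7.14 g/cm³ = 14.06 g·m⁻²·a⁻¹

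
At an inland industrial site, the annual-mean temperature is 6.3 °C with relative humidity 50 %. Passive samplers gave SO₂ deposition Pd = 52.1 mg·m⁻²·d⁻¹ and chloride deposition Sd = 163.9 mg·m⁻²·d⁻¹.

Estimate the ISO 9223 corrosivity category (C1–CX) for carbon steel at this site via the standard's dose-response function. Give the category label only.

C3

carbon steel: f(T) = +0.150·(T−10) [T≤10 °C] = -0.5550
  Pd branch = 1.77·Pd^0.52·e^(0.02·RH+f) = 21.58 μm/a
  Sd branch = 0.102·Sd^0.62·e^(0.033·RH+0.04·T) = 16.13 μm/a
  sum: 21.58 + 16.13 → r_corr = 37.71 μm/a
37.7 μm/a falls in (25, 50] for carbon steel → category C3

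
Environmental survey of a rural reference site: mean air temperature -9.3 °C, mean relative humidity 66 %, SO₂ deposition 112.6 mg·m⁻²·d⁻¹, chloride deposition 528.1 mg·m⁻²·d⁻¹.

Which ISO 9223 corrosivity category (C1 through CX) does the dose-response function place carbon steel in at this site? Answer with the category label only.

carbon steel: T≤10 °C ⇒ hinge +0.150·(-9.3−10) = -2.8950
  SO₂ term: 1.77·112.6^0.52·exp(0.02·66-2.8950) = 4.273
  Cl⁻ term: 0.102·528.1^0.62·exp(0.033·66+0.04·-9.3) = 30.27
  r_corr = 4.273 + 30.27 = 34.54 μm/a
Category bounds: 25…50 μm/a bracket r_corr ⇒ C3

C3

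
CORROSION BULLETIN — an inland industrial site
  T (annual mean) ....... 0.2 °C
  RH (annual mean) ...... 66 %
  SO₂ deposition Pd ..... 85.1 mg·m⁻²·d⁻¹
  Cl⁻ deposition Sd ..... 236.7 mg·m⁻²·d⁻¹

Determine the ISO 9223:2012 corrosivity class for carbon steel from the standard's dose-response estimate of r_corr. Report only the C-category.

carbon steel: T≤10 °C ⇒ hinge +0.150·(0.2−10) = -1.4700
  sulphur-dioxide contribution → 15.36 μm/a
  chloride contribution → 26.91 μm/a
  total first-year rate 42.27 μm/a
ISO 9223 Table 2 (carbon steel): 25 < 42.3 ≤ 50 μm/a ⇒ C3

C3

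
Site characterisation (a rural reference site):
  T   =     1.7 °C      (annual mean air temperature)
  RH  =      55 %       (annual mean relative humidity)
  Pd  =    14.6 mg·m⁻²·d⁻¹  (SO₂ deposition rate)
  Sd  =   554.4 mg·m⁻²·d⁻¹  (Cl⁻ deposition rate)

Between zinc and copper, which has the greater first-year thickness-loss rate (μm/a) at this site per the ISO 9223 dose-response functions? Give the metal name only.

zinc

zinc: temperature factor f = +0.038·(-8.3) = -0.3154
  SO₂ term: 0.0129·14.6^0.44·exp(0.046·55-0.3154) = 0.3843
  Cl⁻ term: 0.0175·554.4^0.57·exp(0.008·55+0.085·1.7) = 1.15
  sum: 0.3843 + 1.15 → r_corr = 1.535 μm/a
copper: T≤10 °C ⇒ hinge +0.126·(1.7−10) = -1.0458
  SO₂ term: 0.0053·14.6^0.26·exp(0.059·55-1.0458) = 0.09596
  Sd branch = 0.01025·Sd^0.27·e^(0.036·RH+0.049·T) = 0.4443 μm/a
  r_corr = 0.09596 + 0.4443 = 0.5402 μm/a
Ordering by μm/a: zinc (1.53) > copper (0.54)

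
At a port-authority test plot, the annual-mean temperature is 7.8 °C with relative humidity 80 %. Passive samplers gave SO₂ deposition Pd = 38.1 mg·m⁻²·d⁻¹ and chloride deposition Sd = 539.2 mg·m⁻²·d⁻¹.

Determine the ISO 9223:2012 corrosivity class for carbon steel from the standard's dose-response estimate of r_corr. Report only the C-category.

C5

carbon steel: temperature factor f = +0.150·(-2.2) = -0.3300
  SO₂ term: 1.77·38.1^0.52·exp(0.02·80-0.3300) = 41.84
  Cl⁻ term: 0.102·539.2^0.62·exp(0.033·80+0.04·7.8) = 96.45
  r_corr = 41.84 + 96.45 = 138.3 μm/a
Category bounds: 80…200 μm/a bracket r_corr ⇒ C5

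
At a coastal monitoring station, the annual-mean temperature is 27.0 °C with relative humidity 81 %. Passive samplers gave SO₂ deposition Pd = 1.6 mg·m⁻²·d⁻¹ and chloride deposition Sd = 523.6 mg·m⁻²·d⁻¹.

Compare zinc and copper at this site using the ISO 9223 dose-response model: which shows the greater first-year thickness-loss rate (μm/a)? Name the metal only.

zinc: f(T) = -0.071·(T−10) [T>10 °C] = -1.2070
  Pd branch = 0.0129·Pd^0.44·e^(0.046·RH+f) = 0.197 μm/a
  Sd branch = 0.0175·Sd^0.57·e^(0.008·RH+0.085·T) = 11.78 μm/a
  r_corr = 0.197 + 11.78 = 11.97 μm/a
copper: T>10 °C ⇒ hinge -0.080·(27.0−10) = -1.3600
  Pd branch = 0.0053·Pd^0.26·e^(0.059·RH+f) = 0.1829 μm/a
  Cl⁻ term: 0.01025·523.6^0.27·exp(0.036·81+0.049·27.0) = 3.853
  r_corr = 0.1829 + 3.853 = 4.036 μm/a
Ordering by μm/a: zinc (12) > copper (4.04)

zinc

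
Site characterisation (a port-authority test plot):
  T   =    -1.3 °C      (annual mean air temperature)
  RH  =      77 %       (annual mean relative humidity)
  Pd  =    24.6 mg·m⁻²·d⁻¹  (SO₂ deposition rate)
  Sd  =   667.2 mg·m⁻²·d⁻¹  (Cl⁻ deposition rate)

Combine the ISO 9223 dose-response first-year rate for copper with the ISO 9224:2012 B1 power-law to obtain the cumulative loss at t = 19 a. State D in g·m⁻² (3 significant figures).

D(19) = 74.5 g·m⁻²

copper: T≤10 °C ⇒ hinge +0.126·(-1.3−10) = -1.4238
  SO₂ term: 0.0053·24.6^0.26·exp(0.059·77-1.4238) = 0.2758
  Cl⁻ term: 0.01025·667.2^0.27·exp(0.036·77+0.049·-1.3) = 0.8902
  r_corr = 0.2758 + 0.8902 = 1.166 μm/a
Long-term exponent b (ISO 9224 Table 2, B1) = 0.667
  D(19) = 1.166 × 19^0.667 = 1.166 × 7.127 = 8.31 μm
  Mass loss = 8.31 μm × 8.96 g/cm³ = 74.46 g·m⁻²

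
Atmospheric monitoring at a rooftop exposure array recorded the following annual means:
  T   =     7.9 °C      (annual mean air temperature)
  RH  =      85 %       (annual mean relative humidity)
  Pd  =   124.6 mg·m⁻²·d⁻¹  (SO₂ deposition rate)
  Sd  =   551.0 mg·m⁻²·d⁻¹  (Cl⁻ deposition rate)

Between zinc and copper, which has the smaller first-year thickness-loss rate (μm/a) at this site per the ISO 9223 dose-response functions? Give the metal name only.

copper

zinc: f(T) = +0.038·(T−10) [T≤10 °C] = -0.0798
  sulphur-dioxide contribution → 4.967 μm/a
  chloride contribution → 2.469 μm/a
  total first-year rate 7.435 μm/a
copper: f(T) = +0.126·(T−10) [T≤10 °C] = -0.2646
  sulphur-dioxide contribution → 2.149 μm/a
  chloride contribution → 1.77 μm/a
  ⇒ r_corr(copper) = 3.918 μm/a
Ordering by μm/a: zinc (7.44) > copper (3.92)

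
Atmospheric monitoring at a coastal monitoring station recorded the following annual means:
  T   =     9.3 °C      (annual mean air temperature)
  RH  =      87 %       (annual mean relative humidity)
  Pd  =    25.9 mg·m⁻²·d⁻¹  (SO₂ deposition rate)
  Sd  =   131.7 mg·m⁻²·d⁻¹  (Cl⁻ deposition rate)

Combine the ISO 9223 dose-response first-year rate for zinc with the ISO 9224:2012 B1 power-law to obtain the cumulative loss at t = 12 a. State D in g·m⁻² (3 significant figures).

zinc: f(T) = +0.038·(T−10) [T≤10 °C] = -0.0266
  SO₂ term: 0.0129·25.9^0.44·exp(0.046·87-0.0266) = 2.877
  Cl⁻ term: 0.0175·131.7^0.57·exp(0.008·87+0.085·9.3) = 1.25
  r_corr = 2.877 + 1.25 = 4.127 μm/a
Long-term exponent b (ISO 9224 Table 2, B1) = 0.813
  D(12) = 4.127 × 12^0.813 = 4.127 × 7.54 = 31.11 μm
  Mass loss = 31.11 μm × 7.14 g/cm³ = 222.2 g·m⁻²

D(12) = 222 g·m⁻²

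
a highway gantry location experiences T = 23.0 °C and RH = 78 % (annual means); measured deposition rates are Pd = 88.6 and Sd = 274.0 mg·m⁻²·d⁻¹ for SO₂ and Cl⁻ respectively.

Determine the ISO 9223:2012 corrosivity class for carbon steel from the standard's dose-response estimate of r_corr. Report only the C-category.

carbon steel: f(T) = -0.054·(T−10) [T>10 °C] = -0.7020
  SO₂ term: 1.77·88.6^0.52·exp(0.02·78-0.7020) = 42.98
  Sd branch = 0.102·Sd^0.62·e^(0.033·RH+0.04·T) = 109 μm/a
  r_corr = 42.98 + 109 = 152 μm/a
Category bounds: 80…200 μm/a bracket r_corr ⇒ C5

C5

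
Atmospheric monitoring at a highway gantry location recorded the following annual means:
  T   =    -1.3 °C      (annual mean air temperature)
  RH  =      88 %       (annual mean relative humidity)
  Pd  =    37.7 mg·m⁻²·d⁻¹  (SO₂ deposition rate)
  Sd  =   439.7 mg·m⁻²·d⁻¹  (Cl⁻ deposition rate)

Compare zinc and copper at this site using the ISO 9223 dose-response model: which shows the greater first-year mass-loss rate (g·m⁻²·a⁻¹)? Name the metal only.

zinc

zinc: f(T) = +0.038·(T−10) [T≤10 °C] = -0.4294
  Pd branch = 0.0129·Pd^0.44·e^(0.046·RH+f) = 2.375 μm/a
  Sd branch = 0.0175·Sd^0.57·e^(0.008·RH+0.085·T) = 1.017 μm/a
  r_corr = 2.375 + 1.017 = 3.392 μm/a
  mass loss = 3.392 μm/a × 7.14 g/cm³ = 24.22 g·m⁻²·a⁻¹
copper: f(T) = +0.126·(T−10) [T≤10 °C] = -1.4238
  Pd branch = 0.0053·Pd^0.26·e^(0.059·RH+f) = 0.5897 μm/a
  Cl⁻ term: 0.01025·439.7^0.27·exp(0.036·88+0.049·-1.3) = 1.182
  sum: 0.5897 + 1.182 → r_corr = 1.772 μm/a
  mass loss = 1.772 μm/a × 8.96 g/cm³ = 15.87 g·m⁻²·a⁻¹
Ordering by g·m⁻²·a⁻¹: zinc (24.2) > copper (15.9)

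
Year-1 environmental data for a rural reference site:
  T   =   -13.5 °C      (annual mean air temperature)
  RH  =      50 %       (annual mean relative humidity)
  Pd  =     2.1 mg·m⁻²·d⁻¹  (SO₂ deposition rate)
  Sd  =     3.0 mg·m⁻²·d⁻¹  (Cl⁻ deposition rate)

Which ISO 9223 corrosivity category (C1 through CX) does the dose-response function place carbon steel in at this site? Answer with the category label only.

carbon steel: T≤10 °C ⇒ hinge +0.150·(-13.5−10) = -3.5250
  Pd branch = 1.77·Pd^0.52·e^(0.02·RH+f) = 0.2084 μm/a
  Cl⁻ term: 0.102·3.0^0.62·exp(0.033·50+0.04·-13.5) = 0.6116
  r_corr = 0.2084 + 0.6116 = 0.82 μm/a
ISO 9223 Table 2 (carbon steel): 0 < 0.82 ≤ 1.3 μm/a ⇒ C1

C1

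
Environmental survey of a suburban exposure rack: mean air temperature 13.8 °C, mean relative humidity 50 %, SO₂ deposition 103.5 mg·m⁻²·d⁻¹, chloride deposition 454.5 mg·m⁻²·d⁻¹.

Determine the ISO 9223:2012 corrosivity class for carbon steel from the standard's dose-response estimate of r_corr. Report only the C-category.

carbon steel: T>10 °C ⇒ hinge -0.054·(13.8−10) = -0.2052
  sulphur-dioxide contribution → 43.74 μm/a
  chloride contribution → 40.98 μm/a
  ⇒ r_corr(carbon steel) = 84.73 μm/a
ISO 9223 Table 2 (carbon steel): 80 < 84.7 ≤ 200 μm/a ⇒ C5

C5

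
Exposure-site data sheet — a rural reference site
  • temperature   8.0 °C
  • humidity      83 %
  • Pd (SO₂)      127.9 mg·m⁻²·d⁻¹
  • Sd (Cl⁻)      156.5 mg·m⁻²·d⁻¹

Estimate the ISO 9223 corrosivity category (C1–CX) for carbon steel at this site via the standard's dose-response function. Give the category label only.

carbon steel: f(T) = +0.150·(T−10) [T≤10 °C] = -0.3000
  SO₂ term: 1.77·127.9^0.52·exp(0.02·83-0.3000) = 85.94
  Sd branch = 0.102·Sd^0.62·e^(0.033·RH+0.04·T) = 49.85 μm/a
  r_corr = 85.94 + 49.85 = 135.8 μm/a
ISO 9223 Table 2 (carbon steel): 80 < 136 ≤ 200 μm/a ⇒ C5

C5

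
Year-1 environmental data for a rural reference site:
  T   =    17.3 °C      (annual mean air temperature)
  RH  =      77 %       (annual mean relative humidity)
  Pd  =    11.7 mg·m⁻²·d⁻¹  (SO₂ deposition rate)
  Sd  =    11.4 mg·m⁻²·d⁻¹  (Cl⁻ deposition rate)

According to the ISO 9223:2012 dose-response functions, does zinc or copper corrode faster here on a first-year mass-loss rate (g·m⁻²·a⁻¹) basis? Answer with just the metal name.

zinc: temperature factor f = -0.071·(7.3) = -0.5183
  SO₂ term: 0.0129·11.7^0.44·exp(0.046·77-0.5183) = 0.783
  Cl⁻ term: 0.0175·11.4^0.57·exp(0.008·77+0.085·17.3) = 0.5645
  sum: 0.783 + 0.5645 → r_corr = 1.347 μm/a
  mass loss = 1.347 μm/a × 7.14 g/cm³ = 9.621 g·m⁻²·a⁻¹
copper: T>10 °C ⇒ hinge -0.080·(17.3−10) = -0.5840
  SO₂ term: 0.0053·11.7^0.26·exp(0.059·77-0.5840) = 0.5265
  Cl⁻ term: 0.01025·11.4^0.27·exp(0.036·77+0.049·17.3) = 0.7381
  sum: 0.5265 + 0.7381 → r_corr = 1.265 μm/a
  mass loss = 1.265 μm/a × 8.96 g/cm³ = 11.33 g·m⁻²·a⁻¹
Ordering by g·m⁻²·a⁻¹: copper (11.3) > zinc (9.62)

copper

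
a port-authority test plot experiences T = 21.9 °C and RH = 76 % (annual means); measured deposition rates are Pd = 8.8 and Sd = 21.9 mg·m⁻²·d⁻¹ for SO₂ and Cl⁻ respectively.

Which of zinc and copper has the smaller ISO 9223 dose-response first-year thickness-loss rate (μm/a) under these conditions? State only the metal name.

zinc: temperature factor f = -0.071·(11.9) = -0.8449
  sulphur-dioxide contribution → 0.4759 μm/a
  chloride contribution → 1.201 μm/a
  total first-year rate 1.677 μm/a
copper: f(T) = -0.080·(T−10) [T>10 °C] = -0.9520
  sulphur-dioxide contribution → 0.319 μm/a
  chloride contribution → 1.064 μm/a
  ⇒ r_corr(copper) = 1.383 μm/a
Ordering by μm/a: zinc (1.68) > copper (1.38)

copper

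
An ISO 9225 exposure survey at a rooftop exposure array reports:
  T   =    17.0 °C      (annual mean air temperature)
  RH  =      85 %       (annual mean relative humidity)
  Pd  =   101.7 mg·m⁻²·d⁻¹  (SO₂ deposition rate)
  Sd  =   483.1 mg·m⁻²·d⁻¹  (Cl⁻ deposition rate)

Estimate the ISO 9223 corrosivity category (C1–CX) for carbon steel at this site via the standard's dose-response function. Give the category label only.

CX

carbon steel: temperature factor f = -0.054·(7.0) = -0.3780
  SO₂ term: 1.77·101.7^0.52·exp(0.02·85-0.3780) = 73.44
  Sd branch = 0.102·Sd^0.62·e^(0.033·RH+0.04·T) = 153.5 μm/a
  r_corr = 73.44 + 153.5 = 227 μm/a
Category bounds: 200…700 μm/a bracket r_corr ⇒ CX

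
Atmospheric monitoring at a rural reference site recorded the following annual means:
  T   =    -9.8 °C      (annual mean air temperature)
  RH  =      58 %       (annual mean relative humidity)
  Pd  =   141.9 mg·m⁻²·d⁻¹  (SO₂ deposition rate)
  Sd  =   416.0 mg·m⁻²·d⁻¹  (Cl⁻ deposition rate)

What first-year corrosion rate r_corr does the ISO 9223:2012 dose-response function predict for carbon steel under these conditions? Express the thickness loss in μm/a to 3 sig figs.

carbon steel: T≤10 °C ⇒ hinge +0.150·(-9.8−10) = -2.9700
  Pd branch = 1.77·Pd^0.52·e^(0.02·RH+f) = 3.81 μm/a
  Sd branch = 0.102·Sd^0.62·e^(0.033·RH+0.04·T) = 19.65 μm/a
  r_corr = 3.81 + 19.65 = 23.46 μm/a

r_corr = 23.5 μm/a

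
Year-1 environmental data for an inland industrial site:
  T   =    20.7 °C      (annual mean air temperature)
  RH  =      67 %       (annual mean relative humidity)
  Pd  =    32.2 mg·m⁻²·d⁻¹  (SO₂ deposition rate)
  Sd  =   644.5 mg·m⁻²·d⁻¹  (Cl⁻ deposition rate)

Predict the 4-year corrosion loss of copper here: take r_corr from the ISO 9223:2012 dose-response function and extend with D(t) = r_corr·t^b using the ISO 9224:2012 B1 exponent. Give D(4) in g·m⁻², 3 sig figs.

D(4) = 47.4 g·m⁻²

copper: temperature factor f = -0.080·(10.7) = -0.8560
  SO₂ term: 0.0053·32.2^0.26·exp(0.059·67-0.8560) = 0.2893
  Cl⁻ term: 0.01025·644.5^0.27·exp(0.036·67+0.049·20.7) = 1.808
  sum: 0.2893 + 1.808 → r_corr = 2.097 μm/a
Power-law: D(4) = r_corr · 4^0.667
  D(4) = 2.097 × 4^0.667 = 2.097 × 2.521 = 5.288 μm
  Mass loss = 5.288 μm × 8.96 g/cm³ = 47.38 g·m⁻²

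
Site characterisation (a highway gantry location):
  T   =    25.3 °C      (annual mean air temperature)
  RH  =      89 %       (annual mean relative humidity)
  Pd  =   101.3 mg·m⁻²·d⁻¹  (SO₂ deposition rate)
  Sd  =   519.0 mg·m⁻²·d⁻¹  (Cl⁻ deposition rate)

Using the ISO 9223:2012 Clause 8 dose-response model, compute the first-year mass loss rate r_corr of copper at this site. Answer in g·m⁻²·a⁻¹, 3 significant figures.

r_corr = 51.1 g·m⁻²·a⁻¹

copper: f(T) = -0.080·(T−10) [T>10 °C] = -1.2240
  SO₂ term: 0.0053·101.3^0.26·exp(0.059·89-1.2240) = 0.9877
  Cl⁻ term: 0.01025·519.0^0.27·exp(0.036·89+0.049·25.3) = 4.717
  sum: 0.9877 + 4.717 → r_corr = 5.705 μm/a
Convert to mass loss: 5.705 μm/a × 8.96 g/cm³ = 51.12 g·m⁻²·a⁻¹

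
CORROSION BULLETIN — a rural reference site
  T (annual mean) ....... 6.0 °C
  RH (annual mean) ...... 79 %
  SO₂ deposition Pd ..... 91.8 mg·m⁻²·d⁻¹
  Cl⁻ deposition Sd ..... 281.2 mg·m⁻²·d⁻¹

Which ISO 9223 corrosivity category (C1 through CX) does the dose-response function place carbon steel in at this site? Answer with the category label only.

carbon steel: temperature factor f = +0.150·(-4.0) = -0.6000
  SO₂ term: 1.77·91.8^0.52·exp(0.02·79-0.6000) = 49.46
  Sd branch = 0.102·Sd^0.62·e^(0.033·RH+0.04·T) = 58 μm/a
  r_corr = 49.46 + 58 = 107.5 μm/a
ISO 9223 Table 2 (carbon steel): 80 < 107 ≤ 200 μm/a ⇒ C5

C5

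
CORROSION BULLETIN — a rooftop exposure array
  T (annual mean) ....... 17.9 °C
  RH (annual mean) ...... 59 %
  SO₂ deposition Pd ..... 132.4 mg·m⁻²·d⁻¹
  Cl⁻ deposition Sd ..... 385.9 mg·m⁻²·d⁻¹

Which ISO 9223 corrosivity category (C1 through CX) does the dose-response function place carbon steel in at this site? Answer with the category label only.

C5

carbon steel: T>10 °C ⇒ hinge -0.054·(17.9−10) = -0.4266
  Pd branch = 1.77·Pd^0.52·e^(0.02·RH+f) = 47.7 μm/a
  Cl⁻ term: 0.102·385.9^0.62·exp(0.033·59+0.04·17.9) = 58.71
  sum: 47.7 + 58.71 → r_corr = 106.4 μm/a
106 μm/a falls in (80, 200] for carbon steel → category C5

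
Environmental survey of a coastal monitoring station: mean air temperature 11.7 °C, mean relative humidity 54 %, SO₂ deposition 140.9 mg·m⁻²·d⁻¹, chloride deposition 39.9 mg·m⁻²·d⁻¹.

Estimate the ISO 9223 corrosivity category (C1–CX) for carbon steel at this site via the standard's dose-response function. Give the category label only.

carbon steel: temperature factor f = -0.054·(1.7) = -0.0918
  SO₂ term: 1.77·140.9^0.52·exp(0.02·54-0.0918) = 62.31
  Sd branch = 0.102·Sd^0.62·e^(0.033·RH+0.04·T) = 9.514 μm/a
  sum: 62.31 + 9.514 → r_corr = 71.83 μm/a
Category bounds: 50…80 μm/a bracket r_corr ⇒ C4

C4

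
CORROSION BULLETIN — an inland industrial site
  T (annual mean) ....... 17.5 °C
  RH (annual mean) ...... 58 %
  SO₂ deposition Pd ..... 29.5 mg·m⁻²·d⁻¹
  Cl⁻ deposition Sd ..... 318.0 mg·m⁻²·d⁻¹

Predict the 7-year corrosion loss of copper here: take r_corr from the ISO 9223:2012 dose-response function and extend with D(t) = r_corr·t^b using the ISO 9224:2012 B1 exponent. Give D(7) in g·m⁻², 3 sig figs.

D(7) = 37.4 g·m⁻²

copper: T>10 °C ⇒ hinge -0.080·(17.5−10) = -0.6000
  SO₂ term: 0.0053·29.5^0.26·exp(0.059·58-0.6000) = 0.2148
  Cl⁻ term: 0.01025·318.0^0.27·exp(0.036·58+0.049·17.5) = 0.9238
  sum: 0.2148 + 0.9238 → r_corr = 1.139 μm/a
ISO 9224: D(t) = r_corr · t^b with b = 0.667 (copper, B1)
  D(7) = 1.139 × 7^0.667 = 1.139 × 3.662 = 4.169 μm
  Mass loss = 4.169 μm × 8.96 g/cm³ = 37.36 g·m⁻²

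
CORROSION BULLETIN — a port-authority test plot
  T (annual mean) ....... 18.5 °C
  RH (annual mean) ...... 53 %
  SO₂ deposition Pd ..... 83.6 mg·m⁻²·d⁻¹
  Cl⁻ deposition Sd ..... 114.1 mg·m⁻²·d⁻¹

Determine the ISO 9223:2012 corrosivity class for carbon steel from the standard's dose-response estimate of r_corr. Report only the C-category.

C4

carbon steel: temperature factor f = -0.054·(8.5) = -0.4590
  sulphur-dioxide contribution → 32.25 μm/a
  chloride contribution → 23.18 μm/a
  total first-year rate 55.43 μm/a
Category bounds: 50…80 μm/a bracket r_corr ⇒ C4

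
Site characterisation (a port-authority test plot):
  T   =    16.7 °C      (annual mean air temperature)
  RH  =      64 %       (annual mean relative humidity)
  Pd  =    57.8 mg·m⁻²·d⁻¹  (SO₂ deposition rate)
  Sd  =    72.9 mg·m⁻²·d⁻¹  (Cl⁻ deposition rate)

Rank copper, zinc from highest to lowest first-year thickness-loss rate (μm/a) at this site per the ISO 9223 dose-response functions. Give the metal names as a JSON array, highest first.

copper: temperature factor f = -0.080·(6.7) = -0.5360
  Pd branch = 0.0053·Pd^0.26·e^(0.059·RH+f) = 0.3886 μm/a
  Sd branch = 0.01025·Sd^0.27·e^(0.036·RH+0.049·T) = 0.7407 μm/a
  sum: 0.3886 + 0.7407 → r_corr = 1.129 μm/a
zinc: temperature factor f = -0.071·(6.7) = -0.4757
  SO₂ term: 0.0129·57.8^0.44·exp(0.046·64-0.4757) = 0.9074
  Sd branch = 0.0175·Sd^0.57·e^(0.008·RH+0.085·T) = 1.392 μm/a
  r_corr = 0.9074 + 1.392 = 2.299 μm/a
Ordering by μm/a: zinc (2.3) > copper (1.13)

["zinc", "copper"]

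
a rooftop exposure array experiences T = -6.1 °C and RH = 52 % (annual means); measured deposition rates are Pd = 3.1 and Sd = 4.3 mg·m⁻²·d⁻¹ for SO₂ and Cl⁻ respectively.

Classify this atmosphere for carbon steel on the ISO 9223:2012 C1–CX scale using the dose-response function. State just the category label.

carbon steel: T≤10 °C ⇒ hinge +0.150·(-6.1−10) = -2.4150
  sulphur-dioxide contribution → 0.806 μm/a
  chloride contribution → 1.098 μm/a
  total first-year rate 1.904 μm/a
Category bounds: 1.3…25 μm/a bracket r_corr ⇒ C2

C2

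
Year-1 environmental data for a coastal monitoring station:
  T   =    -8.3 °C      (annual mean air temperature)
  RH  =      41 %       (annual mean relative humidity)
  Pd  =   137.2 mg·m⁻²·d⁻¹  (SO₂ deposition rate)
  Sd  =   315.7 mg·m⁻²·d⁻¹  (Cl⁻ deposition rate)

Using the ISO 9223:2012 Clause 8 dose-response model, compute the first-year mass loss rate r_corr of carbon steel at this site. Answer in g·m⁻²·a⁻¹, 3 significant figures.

r_corr = 105 g·m⁻²·a⁻¹

carbon steel: f(T) = +0.150·(T−10) [T≤10 °C] = -2.7450
  sulphur-dioxide contribution → 3.337 μm/a
  chloride contribution → 10.04 μm/a
  total first-year rate 13.37 μm/a
Convert to mass loss: 13.37 μm/a × 7.85 g/cm³ = 105 g·m⁻²·a⁻¹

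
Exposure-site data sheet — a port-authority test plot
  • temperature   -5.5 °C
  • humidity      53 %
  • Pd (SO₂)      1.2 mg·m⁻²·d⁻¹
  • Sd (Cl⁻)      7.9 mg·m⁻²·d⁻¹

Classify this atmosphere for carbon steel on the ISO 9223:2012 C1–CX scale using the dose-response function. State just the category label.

carbon steel: T≤10 °C ⇒ hinge +0.150·(-5.5−10) = -2.3250
  Pd branch = 1.77·Pd^0.52·e^(0.02·RH+f) = 0.5492 μm/a
  Cl⁻ term: 0.102·7.9^0.62·exp(0.033·53+0.04·-5.5) = 1.695
  sum: 0.5492 + 1.695 → r_corr = 2.244 μm/a
2.24 μm/a falls in (1.3, 25] for carbon steel → category C2

C2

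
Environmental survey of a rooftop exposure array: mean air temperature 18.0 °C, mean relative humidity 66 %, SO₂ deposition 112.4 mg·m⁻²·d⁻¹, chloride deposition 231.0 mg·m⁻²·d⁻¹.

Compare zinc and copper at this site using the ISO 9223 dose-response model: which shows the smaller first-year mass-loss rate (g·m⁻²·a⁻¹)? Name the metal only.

copper

zinc: f(T) = -0.071·(T−10) [T>10 °C] = -0.5680
  Pd branch = 0.0129·Pd^0.44·e^(0.046·RH+f) = 1.216 μm/a
  Sd branch = 0.0175·Sd^0.57·e^(0.008·RH+0.085·T) = 3.048 μm/a
  r_corr = 1.216 + 3.048 = 4.264 μm/a
  mass loss = 4.264 μm/a × 7.14 g/cm³ = 30.44 g·m⁻²·a⁻¹
copper: T>10 °C ⇒ hinge -0.080·(18.0−10) = -0.6400
  Pd branch = 0.0053·Pd^0.26·e^(0.059·RH+f) = 0.4685 μm/a
  Sd branch = 0.01025·Sd^0.27·e^(0.036·RH+0.049·T) = 1.158 μm/a
  r_corr = 0.4685 + 1.158 = 1.627 μm/a
  mass loss = 1.627 μm/a × 8.96 g/cm³ = 14.58 g·m⁻²·a⁻¹
Ordering by g·m⁻²·a⁻¹: zinc (30.4) > copper (14.6)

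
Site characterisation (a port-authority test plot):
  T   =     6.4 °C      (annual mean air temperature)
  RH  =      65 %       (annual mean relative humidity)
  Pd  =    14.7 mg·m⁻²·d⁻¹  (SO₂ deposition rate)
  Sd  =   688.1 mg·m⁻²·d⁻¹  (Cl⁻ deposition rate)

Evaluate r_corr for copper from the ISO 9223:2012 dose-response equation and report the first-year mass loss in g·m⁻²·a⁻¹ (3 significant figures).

r_corr = 10.4 g·m⁻²·a⁻¹

copper: f(T) = +0.126·(T−10) [T≤10 °C] = -0.4536
  sulphur-dioxide contribution → 0.3135 μm/a
  chloride contribution → 0.8498 μm/a
  total first-year rate 1.163 μm/a
Convert to mass loss: 1.163 μm/a × 8.96 g/cm³ = 10.42 g·m⁻²·a⁻¹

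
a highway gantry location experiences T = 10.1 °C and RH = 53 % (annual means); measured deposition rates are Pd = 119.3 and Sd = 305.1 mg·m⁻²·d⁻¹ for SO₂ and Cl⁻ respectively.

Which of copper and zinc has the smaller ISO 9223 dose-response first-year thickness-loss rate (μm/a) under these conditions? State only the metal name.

copper

copper: f(T) = -0.080·(T−10) [T>10 °C] = -0.0080
  sulphur-dioxide contribution → 0.4157 μm/a
  chloride contribution → 0.531 μm/a
  total first-year rate 0.9467 μm/a
zinc: T>10 °C ⇒ hinge -0.071·(10.1−10) = -0.0071
  sulphur-dioxide contribution → 1.202 μm/a
  chloride contribution → 1.645 μm/a
  ⇒ r_corr(zinc) = 2.847 μm/a
Ordering by μm/a: zinc (2.85) > copper (0.947)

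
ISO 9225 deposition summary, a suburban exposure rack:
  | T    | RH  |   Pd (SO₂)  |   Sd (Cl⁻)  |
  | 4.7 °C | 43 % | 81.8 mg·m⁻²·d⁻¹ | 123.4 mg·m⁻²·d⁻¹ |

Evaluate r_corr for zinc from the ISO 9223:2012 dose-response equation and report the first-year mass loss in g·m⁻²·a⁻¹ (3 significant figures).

r_corr = 7.87 g·m⁻²·a⁻¹

zinc: T≤10 °C ⇒ hinge +0.038·(4.7−10) = -0.2014
  sulphur-dioxide contribution → 0.5294 μm/a
  chloride contribution → 0.5728 μm/a
  total first-year rate 1.102 μm/a
Convert to mass loss: 1.102 μm/a × 7.14 g/cm³ = 7.869 g·m⁻²·a⁻¹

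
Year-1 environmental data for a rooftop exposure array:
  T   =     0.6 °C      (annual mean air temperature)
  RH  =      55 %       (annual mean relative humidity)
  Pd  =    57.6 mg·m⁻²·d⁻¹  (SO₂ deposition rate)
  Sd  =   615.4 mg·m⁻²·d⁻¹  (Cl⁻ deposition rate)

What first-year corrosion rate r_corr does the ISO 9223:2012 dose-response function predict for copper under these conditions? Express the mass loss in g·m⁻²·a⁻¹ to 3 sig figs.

r_corr = 4.95 g·m⁻²·a⁻¹

copper: temperature factor f = +0.126·(-9.4) = -1.1844
  SO₂ term: 0.0053·57.6^0.26·exp(0.059·55-1.1844) = 0.1194
  Sd branch = 0.01025·Sd^0.27·e^(0.036·RH+0.049·T) = 0.433 μm/a
  sum: 0.1194 + 0.433 → r_corr = 0.5523 μm/a
Convert to mass loss: 0.5523 μm/a × 8.96 g/cm³ = 4.949 g·m⁻²·a⁻¹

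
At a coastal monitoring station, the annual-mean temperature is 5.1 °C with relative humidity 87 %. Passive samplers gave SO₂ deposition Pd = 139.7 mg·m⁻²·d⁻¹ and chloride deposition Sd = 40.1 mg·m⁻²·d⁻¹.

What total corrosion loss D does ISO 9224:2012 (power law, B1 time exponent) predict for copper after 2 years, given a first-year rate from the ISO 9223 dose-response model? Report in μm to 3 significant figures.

copper: f(T) = +0.126·(T−10) [T≤10 °C] = -0.6174
  SO₂ term: 0.0053·139.7^0.26·exp(0.059·87-0.6174) = 1.75
  Sd branch = 0.01025·Sd^0.27·e^(0.036·RH+0.049·T) = 0.8172 μm/a
  sum: 1.75 + 0.8172 → r_corr = 2.568 μm/a
Long-term exponent b (ISO 9224 Table 2, B1) = 0.667
  D(2) = 2.568 × 2^0.667 = 2.568 × 1.588 = 4.077 μm

D(2) = 4.08 μm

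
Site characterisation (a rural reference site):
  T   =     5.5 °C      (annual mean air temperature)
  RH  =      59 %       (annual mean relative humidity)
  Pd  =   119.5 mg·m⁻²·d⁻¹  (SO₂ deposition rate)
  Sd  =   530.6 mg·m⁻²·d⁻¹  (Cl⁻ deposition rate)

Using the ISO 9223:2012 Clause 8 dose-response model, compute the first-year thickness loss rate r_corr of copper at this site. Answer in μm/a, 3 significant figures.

r_corr = 0.950 μm/a

copper: f(T) = +0.126·(T−10) [T≤10 °C] = -0.5670
  sulphur-dioxide contribution → 0.3388 μm/a
  chloride contribution → 0.6108 μm/a
  ⇒ r_corr(copper) = 0.9496 μm/a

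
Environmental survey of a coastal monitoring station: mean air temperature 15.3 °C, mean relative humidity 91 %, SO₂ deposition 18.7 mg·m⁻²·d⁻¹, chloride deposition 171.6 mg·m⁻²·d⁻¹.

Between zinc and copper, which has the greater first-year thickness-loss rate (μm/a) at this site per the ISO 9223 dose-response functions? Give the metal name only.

zinc

zinc: f(T) = -0.071·(T−10) [T>10 °C] = -0.3763
  Pd branch = 0.0129·Pd^0.44·e^(0.046·RH+f) = 2.112 μm/a
  Sd branch = 0.0175·Sd^0.57·e^(0.008·RH+0.085·T) = 2.498 μm/a
  sum: 2.112 + 2.498 → r_corr = 4.611 μm/a
copper: f(T) = -0.080·(T−10) [T>10 °C] = -0.4240
  SO₂ term: 0.0053·18.7^0.26·exp(0.059·91-0.4240) = 1.594
  Cl⁻ term: 0.01025·171.6^0.27·exp(0.036·91+0.049·15.3) = 2.303
  r_corr = 1.594 + 2.303 = 3.898 μm/a
Ordering by μm/a: zinc (4.61) > copper (3.9)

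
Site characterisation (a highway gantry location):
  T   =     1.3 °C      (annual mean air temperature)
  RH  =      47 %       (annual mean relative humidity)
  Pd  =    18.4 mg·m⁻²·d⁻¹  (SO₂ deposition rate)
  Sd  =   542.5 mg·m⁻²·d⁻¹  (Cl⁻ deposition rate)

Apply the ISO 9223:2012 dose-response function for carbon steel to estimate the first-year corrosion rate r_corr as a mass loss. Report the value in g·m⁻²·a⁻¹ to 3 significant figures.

carbon steel: T≤10 °C ⇒ hinge +0.150·(1.3−10) = -1.3050
  SO₂ term: 1.77·18.4^0.52·exp(0.02·47-1.3050) = 5.587
  Cl⁻ term: 0.102·542.5^0.62·exp(0.033·47+0.04·1.3) = 25.12
  sum: 5.587 + 25.12 → r_corr = 30.71 μm/a
Convert to mass loss: 30.71 μm/a × 7.85 g/cm³ = 241.1 g·m⁻²·a⁻¹

r_corr = 241 g·m⁻²·a⁻¹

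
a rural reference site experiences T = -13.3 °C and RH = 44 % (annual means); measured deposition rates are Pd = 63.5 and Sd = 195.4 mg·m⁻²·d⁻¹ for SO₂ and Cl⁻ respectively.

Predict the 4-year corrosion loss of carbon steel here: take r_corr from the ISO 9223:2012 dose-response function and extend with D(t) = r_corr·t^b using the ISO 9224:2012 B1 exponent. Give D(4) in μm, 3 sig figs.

D(4) = 16.2 μm

carbon steel: T≤10 °C ⇒ hinge +0.150·(-13.3−10) = -3.4950
  Pd branch = 1.77·Pd^0.52·e^(0.02·RH+f) = 1.121 μm/a
  Cl⁻ term: 0.102·195.4^0.62·exp(0.033·44+0.04·-13.3) = 6.738
  r_corr = 1.121 + 6.738 = 7.859 μm/a
Long-term exponent b (ISO 9224 Table 2, B1) = 0.523
  D(4) = 7.859 × 4^0.523 = 7.859 × 2.065 = 16.23 μm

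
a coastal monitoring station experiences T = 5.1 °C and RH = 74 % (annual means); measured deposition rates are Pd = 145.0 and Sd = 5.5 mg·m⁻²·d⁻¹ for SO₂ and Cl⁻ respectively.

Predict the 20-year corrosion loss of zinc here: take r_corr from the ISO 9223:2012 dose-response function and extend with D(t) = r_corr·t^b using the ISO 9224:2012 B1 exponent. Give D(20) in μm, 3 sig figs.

D(20) = 34.3 μm

zinc: f(T) = +0.038·(T−10) [T≤10 °C] = -0.1862
  sulphur-dioxide contribution → 2.878 μm/a
  chloride contribution → 0.1289 μm/a
  ⇒ r_corr(zinc) = 3.007 μm/a
Power-law: D(20) = r_corr · 20^0.813
  D(20) = 3.007 × 20^0.813 = 3.007 × 11.42 = 34.34 μm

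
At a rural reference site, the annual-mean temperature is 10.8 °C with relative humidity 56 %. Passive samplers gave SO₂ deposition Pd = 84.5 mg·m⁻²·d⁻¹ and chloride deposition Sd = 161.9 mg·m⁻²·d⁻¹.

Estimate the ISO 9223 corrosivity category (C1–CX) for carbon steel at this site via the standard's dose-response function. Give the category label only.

C4

carbon steel: temperature factor f = -0.054·(0.8) = -0.0432
  SO₂ term: 1.77·84.5^0.52·exp(0.02·56-0.0432) = 52.19
  Cl⁻ term: 0.102·161.9^0.62·exp(0.033·56+0.04·10.8) = 23.36
  sum: 52.19 + 23.36 → r_corr = 75.55 μm/a
Category bounds: 50…80 μm/a bracket r_corr ⇒ C4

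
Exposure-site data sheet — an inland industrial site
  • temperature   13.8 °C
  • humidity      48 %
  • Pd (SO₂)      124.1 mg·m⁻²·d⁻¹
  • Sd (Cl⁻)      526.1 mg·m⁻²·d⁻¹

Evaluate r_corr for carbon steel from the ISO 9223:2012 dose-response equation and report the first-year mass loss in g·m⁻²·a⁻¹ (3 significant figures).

r_corr = 692 g·m⁻²·a⁻¹

carbon steel: temperature factor f = -0.054·(3.8) = -0.2052
  Pd branch = 1.77·Pd^0.52·e^(0.02·RH+f) = 46.19 μm/a
  Cl⁻ term: 0.102·526.1^0.62·exp(0.033·48+0.04·13.8) = 42.01
  r_corr = 46.19 + 42.01 = 88.2 μm/a
Convert to mass loss: 88.2 μm/a × 7.85 g/cm³ = 692.3 g·m⁻²·a⁻¹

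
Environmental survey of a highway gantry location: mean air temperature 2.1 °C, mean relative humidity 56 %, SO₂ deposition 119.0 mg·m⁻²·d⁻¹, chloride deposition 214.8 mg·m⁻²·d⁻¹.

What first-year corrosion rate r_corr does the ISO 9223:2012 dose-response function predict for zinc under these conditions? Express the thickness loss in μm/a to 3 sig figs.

r_corr = 1.73 μm/a

zinc: T≤10 °C ⇒ hinge +0.038·(2.1−10) = -0.3002
  SO₂ term: 0.0129·119.0^0.44·exp(0.046·56-0.3002) = 1.028
  Cl⁻ term: 0.0175·214.8^0.57·exp(0.008·56+0.085·2.1) = 0.6988
  sum: 1.028 + 0.6988 → r_corr = 1.727 μm/a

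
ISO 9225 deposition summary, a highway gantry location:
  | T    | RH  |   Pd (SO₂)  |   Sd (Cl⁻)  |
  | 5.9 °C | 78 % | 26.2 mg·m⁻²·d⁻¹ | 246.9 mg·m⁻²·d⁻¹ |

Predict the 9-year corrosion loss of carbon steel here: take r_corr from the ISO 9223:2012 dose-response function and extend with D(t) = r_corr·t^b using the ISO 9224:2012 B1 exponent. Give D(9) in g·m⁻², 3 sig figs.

carbon steel: temperature factor f = +0.150·(-4.1) = -0.6150
  SO₂ term: 1.77·26.2^0.52·exp(0.02·78-0.6150) = 24.88
  Sd branch = 0.102·Sd^0.62·e^(0.033·RH+0.04·T) = 51.56 μm/a
  sum: 24.88 + 51.56 → r_corr = 76.44 μm/a
Power-law: D(9) = r_corr · 9^0.523
  D(9) = 76.44 × 9^0.523 = 76.44 × 3.156 = 241.2 μm
  Mass loss = 241.2 μm × 7.85 g/cm³ = 1894 g·m⁻²

D(9) = 1.89e+03 g·m⁻²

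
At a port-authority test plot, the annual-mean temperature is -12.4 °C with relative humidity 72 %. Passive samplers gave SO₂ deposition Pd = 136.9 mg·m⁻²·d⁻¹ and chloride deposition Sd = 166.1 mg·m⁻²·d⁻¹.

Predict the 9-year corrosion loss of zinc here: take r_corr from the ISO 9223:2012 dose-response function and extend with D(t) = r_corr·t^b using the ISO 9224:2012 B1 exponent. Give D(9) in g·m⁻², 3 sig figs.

D(9) = 64.6 g·m⁻²

zinc: temperature factor f = +0.038·(-22.4) = -0.8512
  SO₂ term: 0.0129·136.9^0.44·exp(0.046·72-0.8512) = 1.316
  Sd branch = 0.0175·Sd^0.57·e^(0.008·RH+0.085·T) = 0.2 μm/a
  sum: 1.316 + 0.2 → r_corr = 1.516 μm/a
Long-term exponent b (ISO 9224 Table 2, B1) = 0.813
  D(9) = 1.516 × 9^0.813 = 1.516 × 5.968 = 9.048 μm
  Mass loss = 9.048 μm × 7.14 g/cm³ = 64.6 g·m⁻²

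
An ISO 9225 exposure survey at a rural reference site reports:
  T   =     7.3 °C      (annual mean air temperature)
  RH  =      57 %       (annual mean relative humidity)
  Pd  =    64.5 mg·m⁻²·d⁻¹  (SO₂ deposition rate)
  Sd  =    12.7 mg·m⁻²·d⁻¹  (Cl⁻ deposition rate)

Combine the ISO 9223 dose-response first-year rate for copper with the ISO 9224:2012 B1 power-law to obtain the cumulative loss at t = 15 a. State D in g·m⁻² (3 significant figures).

copper: T≤10 °C ⇒ hinge +0.126·(7.3−10) = -0.3402
  Pd branch = 0.0053·Pd^0.26·e^(0.059·RH+f) = 0.3218 μm/a
  Sd branch = 0.01025·Sd^0.27·e^(0.036·RH+0.049·T) = 0.2266 μm/a
  r_corr = 0.3218 + 0.2266 = 0.5484 μm/a
Power-law: D(15) = r_corr · 15^0.667
  D(15) = 0.5484 × 15^0.667 = 0.5484 × 6.088 = 3.338 μm
  Mass loss = 3.338 μm × 8.96 g/cm³ = 29.91 g·m⁻²

D(15) = 29.9 g·m⁻²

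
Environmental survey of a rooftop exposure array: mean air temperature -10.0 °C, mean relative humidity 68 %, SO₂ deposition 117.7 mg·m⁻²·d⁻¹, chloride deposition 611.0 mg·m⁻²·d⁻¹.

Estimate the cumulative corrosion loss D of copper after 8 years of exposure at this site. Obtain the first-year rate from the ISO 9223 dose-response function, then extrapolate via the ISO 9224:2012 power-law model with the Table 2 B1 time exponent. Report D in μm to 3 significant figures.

copper: T≤10 °C ⇒ hinge +0.126·(-10.0−10) = -2.5200
  sulphur-dioxide contribution → 0.0814 μm/a
  chloride contribution → 0.4105 μm/a
  ⇒ r_corr(copper) = 0.4919 μm/a
ISO 9224: D(t) = r_corr · t^b with b = 0.667 (copper, B1)
  D(8) = 0.4919 × 8^0.667 = 0.4919 × 4.003 = 1.969 μm

D(8) = 1.97 μm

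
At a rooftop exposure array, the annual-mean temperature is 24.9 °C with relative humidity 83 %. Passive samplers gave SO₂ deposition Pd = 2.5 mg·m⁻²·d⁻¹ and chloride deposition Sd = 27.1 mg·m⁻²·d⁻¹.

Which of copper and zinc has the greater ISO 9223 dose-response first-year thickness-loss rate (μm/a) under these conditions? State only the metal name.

copper: temperature factor f = -0.080·(14.9) = -1.1920
  sulphur-dioxide contribution → 0.2734 μm/a
  chloride contribution → 1.68 μm/a
  ⇒ r_corr(copper) = 1.953 μm/a
zinc: temperature factor f = -0.071·(14.9) = -1.0579
  sulphur-dioxide contribution → 0.3051 μm/a
  chloride contribution → 1.851 μm/a
  ⇒ r_corr(zinc) = 2.156 μm/a
Ordering by μm/a: zinc (2.16) > copper (1.95)

zinc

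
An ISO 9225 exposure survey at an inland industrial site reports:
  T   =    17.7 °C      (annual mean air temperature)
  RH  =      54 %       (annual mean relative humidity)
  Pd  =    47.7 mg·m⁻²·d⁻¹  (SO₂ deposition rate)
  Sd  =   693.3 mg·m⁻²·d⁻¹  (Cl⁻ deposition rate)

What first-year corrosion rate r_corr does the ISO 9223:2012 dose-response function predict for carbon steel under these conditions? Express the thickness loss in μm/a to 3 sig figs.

carbon steel: T>10 °C ⇒ hinge -0.054·(17.7−10) = -0.4158
  Pd branch = 1.77·Pd^0.52·e^(0.02·RH+f) = 25.66 μm/a
  Cl⁻ term: 0.102·693.3^0.62·exp(0.033·54+0.04·17.7) = 71.02
  sum: 25.66 + 71.02 → r_corr = 96.68 μm/a

r_corr = 96.7 μm/a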